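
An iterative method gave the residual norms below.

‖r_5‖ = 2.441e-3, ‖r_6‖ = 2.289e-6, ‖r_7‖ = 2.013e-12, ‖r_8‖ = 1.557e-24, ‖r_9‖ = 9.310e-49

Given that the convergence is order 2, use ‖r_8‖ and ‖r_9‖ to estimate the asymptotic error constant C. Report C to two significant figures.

C ≈ ‖r_9‖ / ‖r_8‖^2
  = 9.310e-49 / (1.557e-24)^2
  = 9.310e-49 / 2.42425e-48 ≈ 0.38404

0.38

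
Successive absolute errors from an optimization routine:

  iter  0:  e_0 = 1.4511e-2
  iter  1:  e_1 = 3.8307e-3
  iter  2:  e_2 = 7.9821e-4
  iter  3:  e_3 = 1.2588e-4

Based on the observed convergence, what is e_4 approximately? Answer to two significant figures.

1.4e-5

First estimate the order: p ≈ ln(e_3/e_2) / ln(e_2/e_1) = ln(1.2588e-4/7.9821e-4)/ln(7.9821e-4/3.8307e-3) = ln(0.157703)/ln(0.208372) ≈ 1.1776.
Then e_4 ≈ e_3·(e_3/e_2)^p = 1.2588e-4·(0.157703)^1.1776 = 1.2588e-4·0.113599 ≈ 1.43e-05.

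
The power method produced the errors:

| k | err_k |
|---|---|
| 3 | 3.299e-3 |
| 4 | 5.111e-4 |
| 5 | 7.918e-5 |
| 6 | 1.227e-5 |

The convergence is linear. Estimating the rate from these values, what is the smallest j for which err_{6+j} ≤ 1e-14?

12

Rate ρ ≈ err_6/err_5 = 1.227e-5/7.918e-5 = 0.1550.
After j more steps, err_{6+j} ≈ 1.227e-5·ρ^j; need ρ^j ≤ 1e-14/1.227e-5 = 8.14996e-10.
j ≥ ln(8.14996e-10)/ln(0.1550) = -20.9278/-1.86433 = 11.225.
So 12 more iterations are needed.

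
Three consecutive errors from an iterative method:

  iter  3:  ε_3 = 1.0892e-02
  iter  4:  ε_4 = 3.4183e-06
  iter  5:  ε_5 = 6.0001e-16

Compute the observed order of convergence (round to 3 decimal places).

2.785

p ≈ ln(ε_5/ε_4) / ln(ε_4/ε_3)
  = ln(6.0001e-16/3.4183e-06) / ln(3.4183e-06/1.0892e-02)
  = ln(1.75529e-10) / ln(0.000313836)
  = -22.463217 / -8.066640 ≈ 2.784706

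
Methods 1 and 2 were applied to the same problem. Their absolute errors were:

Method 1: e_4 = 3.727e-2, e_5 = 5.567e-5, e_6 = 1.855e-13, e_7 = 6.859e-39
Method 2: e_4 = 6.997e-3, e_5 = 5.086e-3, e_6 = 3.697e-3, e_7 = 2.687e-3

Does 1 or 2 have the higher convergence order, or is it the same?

1

Method 1: p ≈ ln(6.859e-39/1.855e-13)/ln(1.855e-13/5.567e-5) ≈ 3.00.
Method 2: p ≈ ln(2.687e-3/3.697e-3)/ln(3.697e-3/5.086e-3) ≈ 1.00.
Method 1 has the higher order (≈3.0 vs ≈1.0).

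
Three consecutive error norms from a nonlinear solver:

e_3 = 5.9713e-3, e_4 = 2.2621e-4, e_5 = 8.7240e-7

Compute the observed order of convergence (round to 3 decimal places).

p ≈ ln(e_5/e_4) / ln(e_4/e_3)
  = ln(8.7240e-7/2.2621e-4) / ln(2.2621e-4/5.9713e-3)
  = ln(0.00385659) / ln(0.0378829)
  = -5.557972 / -3.273255 ≈ 1.697995

1.698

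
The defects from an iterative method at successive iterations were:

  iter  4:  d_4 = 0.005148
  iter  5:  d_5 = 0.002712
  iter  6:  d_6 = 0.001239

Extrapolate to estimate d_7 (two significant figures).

First estimate the order: p ≈ ln(d_6/d_5) / ln(d_5/d_4) = ln(0.001239/0.002712)/ln(0.002712/0.005148) = ln(0.456858)/ln(0.526807) ≈ 1.2223.
Then d_7 ≈ d_6·(d_6/d_5)^p = 0.001239·(0.456858)^1.2223 = 0.001239·0.38384 ≈ 0.0004756.

4.8e-4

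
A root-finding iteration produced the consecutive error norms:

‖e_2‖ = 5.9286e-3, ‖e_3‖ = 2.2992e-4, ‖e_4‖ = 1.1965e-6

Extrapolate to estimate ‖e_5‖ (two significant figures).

2.4e-10

First estimate the order: p ≈ ln(‖e_4‖/‖e_3‖) / ln(‖e_3‖/‖e_2‖) = ln(1.1965e-6/2.2992e-4)/ln(2.2992e-4/5.9286e-3) = ln(0.00520398)/ln(0.0387815) ≈ 1.6180.
Then ‖e_5‖ ≈ ‖e_4‖·(‖e_4‖/‖e_3‖)^p = 1.1965e-6·(0.00520398)^1.6180 = 1.1965e-6·0.000201851 ≈ 2.415e-10.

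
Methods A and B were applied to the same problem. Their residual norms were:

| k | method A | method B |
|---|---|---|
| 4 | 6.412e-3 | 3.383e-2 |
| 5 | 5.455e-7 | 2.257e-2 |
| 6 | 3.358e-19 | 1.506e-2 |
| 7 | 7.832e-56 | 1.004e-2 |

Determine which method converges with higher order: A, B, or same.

A

Method A: p ≈ ln(7.832e-56/3.358e-19)/ln(3.358e-19/5.455e-7) ≈ 3.00.
Method B: p ≈ ln(1.004e-2/1.506e-2)/ln(1.506e-2/2.257e-2) ≈ 1.00.
Method A has the higher order (≈3.0 vs ≈1.0).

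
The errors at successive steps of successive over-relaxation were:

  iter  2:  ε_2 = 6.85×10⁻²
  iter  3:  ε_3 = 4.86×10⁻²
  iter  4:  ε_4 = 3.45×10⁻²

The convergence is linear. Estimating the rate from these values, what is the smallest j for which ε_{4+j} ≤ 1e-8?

44

Rate ρ ≈ ε_4/ε_3 = 3.45×10⁻²/4.86×10⁻² = 0.7099.
After j more steps, ε_{4+j} ≈ 3.45×10⁻²·ρ^j; need ρ^j ≤ 1e-8/3.45×10⁻² = 2.89855e-07.
j ≥ ln(2.89855e-07)/ln(0.7099) = -15.0539/-0.34263 = 43.936.
So 44 more iterations are needed.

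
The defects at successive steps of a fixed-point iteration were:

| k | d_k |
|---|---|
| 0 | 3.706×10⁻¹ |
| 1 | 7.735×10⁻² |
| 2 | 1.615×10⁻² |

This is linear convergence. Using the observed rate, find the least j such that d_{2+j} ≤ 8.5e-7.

7

Rate ρ ≈ d_2/d_1 = 1.615×10⁻²/7.735×10⁻² = 0.2088.
After j more steps, d_{2+j} ≈ 1.615×10⁻²·ρ^j; need ρ^j ≤ 8.5e-7/1.615×10⁻² = 5.26316e-05.
j ≥ ln(5.26316e-05)/ln(0.2088) = -9.8522/-1.56638 = 6.290.
So 7 more iterations are needed.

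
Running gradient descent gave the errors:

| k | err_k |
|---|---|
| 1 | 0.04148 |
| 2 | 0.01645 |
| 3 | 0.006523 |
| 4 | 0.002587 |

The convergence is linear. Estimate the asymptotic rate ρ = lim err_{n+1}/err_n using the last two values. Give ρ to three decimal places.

ρ ≈ err_4/err_3 = 0.002587/0.006523 = 0.39660

0.397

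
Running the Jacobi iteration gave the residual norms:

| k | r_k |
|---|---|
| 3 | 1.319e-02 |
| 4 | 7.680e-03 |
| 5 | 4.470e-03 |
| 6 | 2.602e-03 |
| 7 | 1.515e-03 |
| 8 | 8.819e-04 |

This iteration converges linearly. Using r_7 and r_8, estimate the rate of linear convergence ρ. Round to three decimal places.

0.582

ρ ≈ r_8/r_7 = 8.819e-04/1.515e-03 = 0.58211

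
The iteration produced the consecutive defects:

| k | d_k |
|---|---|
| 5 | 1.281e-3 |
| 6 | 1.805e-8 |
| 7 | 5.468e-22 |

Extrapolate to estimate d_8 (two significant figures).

1.2e-59

First estimate the order: p ≈ ln(d_7/d_6) / ln(d_6/d_5) = ln(5.468e-22/1.805e-8)/ln(1.805e-8/1.281e-3) = ln(3.02936e-14)/ln(1.40906e-05) ≈ 2.7867.
Then d_8 ≈ d_7·(d_7/d_6)^p = 5.468e-22·(3.02936e-14)^2.7867 = 5.468e-22·2.12608e-38 ≈ 1.163e-59.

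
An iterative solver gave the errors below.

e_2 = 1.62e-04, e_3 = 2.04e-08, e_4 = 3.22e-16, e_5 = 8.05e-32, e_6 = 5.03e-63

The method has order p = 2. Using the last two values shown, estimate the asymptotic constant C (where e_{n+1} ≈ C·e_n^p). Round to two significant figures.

C ≈ e_6 / e_5^2
  = 5.03e-63 / (8.05e-32)^2
  = 5.03e-63 / 6.48025e-63 ≈ 0.7762

0.78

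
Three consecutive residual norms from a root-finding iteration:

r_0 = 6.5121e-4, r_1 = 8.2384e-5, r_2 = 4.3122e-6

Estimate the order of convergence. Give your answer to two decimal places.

p ≈ ln(r_2/r_1) / ln(r_1/r_0)
  = ln(4.3122e-6/8.2384e-5) / ln(8.2384e-5/6.5121e-4)
  = ln(0.0523427) / ln(0.126509)
  = -2.94994 / -2.06744 ≈ 1.42686

1.43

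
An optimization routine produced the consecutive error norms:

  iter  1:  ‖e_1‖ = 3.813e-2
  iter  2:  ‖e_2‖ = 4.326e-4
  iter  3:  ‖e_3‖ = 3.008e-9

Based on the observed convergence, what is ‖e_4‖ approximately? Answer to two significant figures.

First estimate the order: p ≈ ln(‖e_3‖/‖e_2‖) / ln(‖e_2‖/‖e_1‖) = ln(3.008e-9/4.326e-4)/ln(4.326e-4/3.813e-2) = ln(6.95331e-06)/ln(0.0113454) ≈ 2.6516.
Then ‖e_4‖ ≈ ‖e_3‖·(‖e_3‖/‖e_2‖)^p = 3.008e-9·(6.95331e-06)^2.6516 = 3.008e-9·2.10647e-14 ≈ 6.336e-23.

6.3e-23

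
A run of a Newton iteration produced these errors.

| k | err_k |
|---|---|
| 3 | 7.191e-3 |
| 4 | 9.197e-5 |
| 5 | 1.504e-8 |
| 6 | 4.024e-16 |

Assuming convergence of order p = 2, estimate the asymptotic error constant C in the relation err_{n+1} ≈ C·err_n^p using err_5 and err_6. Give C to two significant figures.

C ≈ err_6 / err_5^2
  = 4.024e-16 / (1.504e-8)^2
  = 4.024e-16 / 2.26202e-16 ≈ 1.7789

1.8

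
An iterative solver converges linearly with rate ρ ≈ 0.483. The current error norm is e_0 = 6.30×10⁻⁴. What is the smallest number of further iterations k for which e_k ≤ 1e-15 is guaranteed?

38

After k steps, e_k ≈ 6.30×10⁻⁴·0.483^k.
Need 0.483^k ≤ 1e-15/6.30×10⁻⁴ = 1.5873e-12.
k ≥ ln(1.5873e-12)/ln(0.483) = -27.1690/-0.72774 = 37.333.
Smallest integer k = 38.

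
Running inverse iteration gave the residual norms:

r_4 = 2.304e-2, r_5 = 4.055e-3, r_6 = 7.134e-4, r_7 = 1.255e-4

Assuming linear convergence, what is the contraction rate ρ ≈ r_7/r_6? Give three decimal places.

0.176

ρ ≈ r_7/r_6 = 1.255e-4/7.134e-4 = 0.17592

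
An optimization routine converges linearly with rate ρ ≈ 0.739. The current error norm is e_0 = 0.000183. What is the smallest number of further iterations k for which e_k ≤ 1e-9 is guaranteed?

41

After k steps, e_k ≈ 0.000183·0.739^k.
Need 0.739^k ≤ 1e-9/0.000183 = 5.46448e-06.
k ≥ ln(5.46448e-06)/ln(0.739) = -12.1172/-0.30246 = 40.062.
Smallest integer k = 41.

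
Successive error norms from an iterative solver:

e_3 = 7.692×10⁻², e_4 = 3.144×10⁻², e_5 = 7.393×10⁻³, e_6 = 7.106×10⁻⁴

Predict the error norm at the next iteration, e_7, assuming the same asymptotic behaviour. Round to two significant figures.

First estimate the order: p ≈ ln(e_6/e_5) / ln(e_5/e_4) = ln(7.106×10⁻⁴/7.393×10⁻³)/ln(7.393×10⁻³/3.144×10⁻²) = ln(0.0961179)/ln(0.235146) ≈ 1.6180.
Then e_7 ≈ e_6·(e_6/e_5)^p = 7.106×10⁻⁴·(0.0961179)^1.6180 = 7.106×10⁻⁴·0.0226036 ≈ 1.606e-05.

1.6e-5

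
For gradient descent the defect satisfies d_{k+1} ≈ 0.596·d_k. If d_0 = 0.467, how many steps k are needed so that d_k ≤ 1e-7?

After k steps, d_k ≈ 0.467·0.596^k.
Need 0.596^k ≤ 1e-7/0.467 = 2.14133e-07.
k ≥ ln(2.14133e-07)/ln(0.596) = -15.3567/-0.51751 = 29.674.
Smallest integer k = 30.

30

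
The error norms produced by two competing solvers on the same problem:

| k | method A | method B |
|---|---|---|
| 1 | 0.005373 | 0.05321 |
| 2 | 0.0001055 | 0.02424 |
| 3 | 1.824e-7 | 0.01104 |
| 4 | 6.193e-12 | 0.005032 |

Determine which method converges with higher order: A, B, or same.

Method A: p ≈ ln(6.193e-12/1.824e-7)/ln(1.824e-7/0.0001055) ≈ 1.62.
Method B: p ≈ ln(0.005032/0.01104)/ln(0.01104/0.02424) ≈ 1.00.
Method A has the higher order (≈1.6 vs ≈1.0).

A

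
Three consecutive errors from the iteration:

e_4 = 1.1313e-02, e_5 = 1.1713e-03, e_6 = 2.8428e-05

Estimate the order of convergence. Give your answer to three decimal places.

p ≈ ln(e_6/e_5) / ln(e_5/e_4)
  = ln(2.8428e-05/1.1713e-03) / ln(1.1713e-03/1.1313e-02)
  = ln(0.0242705) / ln(0.103536)
  = -3.718494 / -2.267836 ≈ 1.639666

1.640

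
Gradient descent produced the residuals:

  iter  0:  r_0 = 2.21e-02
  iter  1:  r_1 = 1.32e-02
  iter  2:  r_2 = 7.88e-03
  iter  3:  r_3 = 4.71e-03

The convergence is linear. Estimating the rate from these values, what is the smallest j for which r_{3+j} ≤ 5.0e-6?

Rate ρ ≈ r_3/r_2 = 4.71e-03/7.88e-03 = 0.5977.
After j more steps, r_{3+j} ≈ 4.71e-03·ρ^j; need ρ^j ≤ 5.0e-6/4.71e-03 = 0.00106157.
j ≥ ln(0.00106157)/ln(0.5977) = -6.8480/-0.51467 = 13.306.
So 14 more iterations are needed.

14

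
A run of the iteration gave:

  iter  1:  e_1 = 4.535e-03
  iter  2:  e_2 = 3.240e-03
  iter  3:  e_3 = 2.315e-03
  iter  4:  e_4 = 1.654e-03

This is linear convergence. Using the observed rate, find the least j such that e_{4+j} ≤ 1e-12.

64

Rate ρ ≈ e_4/e_3 = 1.654e-03/2.315e-03 = 0.7145.
After j more steps, e_{4+j} ≈ 1.654e-03·ρ^j; need ρ^j ≤ 1e-12/1.654e-03 = 6.04595e-10.
j ≥ ln(6.04595e-10)/ln(0.7145) = -21.2265/-0.33617 = 63.142.
So 64 more iterations are needed.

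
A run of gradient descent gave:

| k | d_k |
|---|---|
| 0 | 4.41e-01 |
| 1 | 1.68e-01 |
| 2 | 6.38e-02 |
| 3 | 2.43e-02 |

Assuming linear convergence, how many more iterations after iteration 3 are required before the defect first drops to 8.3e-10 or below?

Rate ρ ≈ d_3/d_2 = 2.43e-02/6.38e-02 = 0.3809.
After j more steps, d_{3+j} ≈ 2.43e-02·ρ^j; need ρ^j ≤ 8.3e-10/2.43e-02 = 3.41564e-08.
j ≥ ln(3.41564e-08)/ln(0.3809) = -17.1923/-0.96522 = 17.812.
So 18 more iterations are needed.

18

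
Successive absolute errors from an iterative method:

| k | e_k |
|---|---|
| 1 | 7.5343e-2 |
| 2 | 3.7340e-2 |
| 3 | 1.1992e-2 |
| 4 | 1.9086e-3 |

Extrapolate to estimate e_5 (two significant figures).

First estimate the order: p ≈ ln(e_4/e_3) / ln(e_3/e_2) = ln(1.9086e-3/1.1992e-2)/ln(1.1992e-2/3.7340e-2) = ln(0.159156)/ln(0.321157) ≈ 1.6181.
Then e_5 ≈ e_4·(e_4/e_3)^p = 1.9086e-3·(0.159156)^1.6181 = 1.9086e-3·0.0511058 ≈ 9.754e-05.

9.8e-5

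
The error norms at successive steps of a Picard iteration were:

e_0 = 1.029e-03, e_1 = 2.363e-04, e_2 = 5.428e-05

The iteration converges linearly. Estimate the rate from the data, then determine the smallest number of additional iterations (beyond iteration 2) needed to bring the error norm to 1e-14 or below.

Rate ρ ≈ e_2/e_1 = 5.428e-05/2.363e-04 = 0.2297.
After j more steps, e_{2+j} ≈ 5.428e-05·ρ^j; need ρ^j ≤ 1e-14/5.428e-05 = 1.8423e-10.
j ≥ ln(1.8423e-10)/ln(0.2297) = -22.4148/-1.47098 = 15.238.
So 16 more iterations are needed.

16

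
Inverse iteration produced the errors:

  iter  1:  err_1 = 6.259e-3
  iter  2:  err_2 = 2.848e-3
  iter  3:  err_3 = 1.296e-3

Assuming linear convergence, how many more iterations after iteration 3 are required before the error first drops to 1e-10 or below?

Rate ρ ≈ err_3/err_2 = 1.296e-3/2.848e-3 = 0.4551.
After j more steps, err_{3+j} ≈ 1.296e-3·ρ^j; need ρ^j ≤ 1e-10/1.296e-3 = 7.71605e-08.
j ≥ ln(7.71605e-08)/ln(0.4551) = -16.3774/-0.78724 = 20.804.
So 21 more iterations are needed.

21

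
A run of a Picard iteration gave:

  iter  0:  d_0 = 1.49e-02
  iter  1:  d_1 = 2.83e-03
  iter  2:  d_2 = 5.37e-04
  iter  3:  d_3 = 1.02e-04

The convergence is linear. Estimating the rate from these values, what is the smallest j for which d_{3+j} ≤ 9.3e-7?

3

Rate ρ ≈ d_3/d_2 = 1.02e-04/5.37e-04 = 0.1899.
After j more steps, d_{3+j} ≈ 1.02e-04·ρ^j; need ρ^j ≤ 9.3e-7/1.02e-04 = 0.00911765.
j ≥ ln(0.00911765)/ln(0.1899) = -4.6975/-1.66126 = 2.828.
So 3 more iterations are needed.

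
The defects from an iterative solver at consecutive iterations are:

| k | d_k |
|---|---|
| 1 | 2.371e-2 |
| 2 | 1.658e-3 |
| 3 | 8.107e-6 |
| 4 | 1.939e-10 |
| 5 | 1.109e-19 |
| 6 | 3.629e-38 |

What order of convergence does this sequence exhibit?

Consecutive ratios: d_6/d_5 = 3.629e-38/1.109e-19 = 3.27232e-19, d_5/d_4 = 1.109e-19/1.939e-10 = 5.71944e-10.
p ≈ ln(3.27232e-19)/ln(5.71944e-10) = -42.5636/-21.2820 ≈ 2.00.
So the convergence is quadratic (order 2).

2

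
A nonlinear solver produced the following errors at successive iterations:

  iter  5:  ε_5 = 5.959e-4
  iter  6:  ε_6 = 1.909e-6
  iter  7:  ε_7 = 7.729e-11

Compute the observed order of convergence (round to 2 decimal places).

1.76

p ≈ ln(ε_7/ε_6) / ln(ε_6/ε_5)
  = ln(7.729e-11/1.909e-6) / ln(1.909e-6/5.959e-4)
  = ln(4.04872e-05) / ln(0.00320356)
  = -10.11452 / -5.74349 ≈ 1.76104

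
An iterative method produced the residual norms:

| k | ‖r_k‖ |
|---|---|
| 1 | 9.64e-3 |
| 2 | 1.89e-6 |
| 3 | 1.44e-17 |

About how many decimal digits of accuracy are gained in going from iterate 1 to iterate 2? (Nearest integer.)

Digits gained ≈ log₁₀(‖r_1‖/‖r_2‖) = log₁₀(9.64e-3/1.89e-6) = log₁₀(5100.53) ≈ 3.708.

4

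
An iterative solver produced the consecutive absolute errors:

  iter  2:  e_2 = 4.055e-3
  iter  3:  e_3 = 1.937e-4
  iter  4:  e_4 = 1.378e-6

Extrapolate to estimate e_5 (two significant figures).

4.4e-10

First estimate the order: p ≈ ln(e_4/e_3) / ln(e_3/e_2) = ln(1.378e-6/1.937e-4)/ln(1.937e-4/4.055e-3) = ln(0.00711409)/ln(0.0477682) ≈ 1.6261.
Then e_5 ≈ e_4·(e_4/e_3)^p = 1.378e-6·(0.00711409)^1.6261 = 1.378e-6·0.000321611 ≈ 4.432e-10.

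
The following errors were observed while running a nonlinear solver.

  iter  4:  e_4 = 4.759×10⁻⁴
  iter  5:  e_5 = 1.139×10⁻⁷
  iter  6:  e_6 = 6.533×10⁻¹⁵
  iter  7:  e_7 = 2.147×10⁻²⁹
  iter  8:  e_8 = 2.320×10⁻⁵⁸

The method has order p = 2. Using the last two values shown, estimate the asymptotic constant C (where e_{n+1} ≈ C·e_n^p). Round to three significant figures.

C ≈ e_8 / e_7^2
  = 2.320×10⁻⁵⁸ / (2.147×10⁻²⁹)^2
  = 2.320×10⁻⁵⁸ / 4.60961e-58 ≈ 0.5033

0.503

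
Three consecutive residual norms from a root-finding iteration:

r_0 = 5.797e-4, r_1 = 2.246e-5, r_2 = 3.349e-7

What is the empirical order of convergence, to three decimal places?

p ≈ ln(r_2/r_1) / ln(r_1/r_0)
  = ln(3.349e-7/2.246e-5) / ln(2.246e-5/5.797e-4)
  = ln(0.014911) / ln(0.0387442)
  = -4.205656 / -3.250774 ≈ 1.293740

1.294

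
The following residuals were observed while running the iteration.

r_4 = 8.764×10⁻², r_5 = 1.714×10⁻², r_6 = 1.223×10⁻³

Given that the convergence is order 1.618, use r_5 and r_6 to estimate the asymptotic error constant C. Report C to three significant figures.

C ≈ r_6 / r_5^1.618
  = 1.223×10⁻³ / (1.714×10⁻²)^1.618
  = 1.223×10⁻³ / 0.00138877 ≈ 0.88064

0.881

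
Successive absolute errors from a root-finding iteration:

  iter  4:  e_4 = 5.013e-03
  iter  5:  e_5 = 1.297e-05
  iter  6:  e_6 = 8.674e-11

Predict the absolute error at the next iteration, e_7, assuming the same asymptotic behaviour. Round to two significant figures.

First estimate the order: p ≈ ln(e_6/e_5) / ln(e_5/e_4) = ln(8.674e-11/1.297e-05)/ln(1.297e-05/5.013e-03) = ln(6.68774e-06)/ln(0.00258727) ≈ 2.0002.
Then e_7 ≈ e_6·(e_6/e_5)^p = 8.674e-11·(6.68774e-06)^2.0002 = 8.674e-11·4.46194e-11 ≈ 3.87e-21.

3.9e-21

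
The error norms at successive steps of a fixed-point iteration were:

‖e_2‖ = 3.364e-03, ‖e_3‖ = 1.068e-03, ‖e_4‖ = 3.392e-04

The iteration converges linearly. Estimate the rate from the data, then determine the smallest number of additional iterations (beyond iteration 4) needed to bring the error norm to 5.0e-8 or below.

Rate ρ ≈ ‖e_4‖/‖e_3‖ = 3.392e-04/1.068e-03 = 0.3176.
After j more steps, ‖e_{4+j}‖ ≈ 3.392e-04·ρ^j; need ρ^j ≤ 5.0e-8/3.392e-04 = 0.000147406.
j ≥ ln(0.000147406)/ln(0.3176) = -8.8223/-1.14696 = 7.692.
So 8 more iterations are needed.

8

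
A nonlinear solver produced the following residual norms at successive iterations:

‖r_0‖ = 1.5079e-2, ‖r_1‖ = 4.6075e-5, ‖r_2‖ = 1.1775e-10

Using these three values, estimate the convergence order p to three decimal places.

2.224

p ≈ ln(‖r_2‖/‖r_1‖) / ln(‖r_1‖/‖r_0‖)
  = ln(1.1775e-10/4.6075e-5) / ln(4.6075e-5/1.5079e-2)
  = ln(2.55562e-06) / ln(0.00305557)
  = -12.877216 / -5.790789 ≈ 2.223741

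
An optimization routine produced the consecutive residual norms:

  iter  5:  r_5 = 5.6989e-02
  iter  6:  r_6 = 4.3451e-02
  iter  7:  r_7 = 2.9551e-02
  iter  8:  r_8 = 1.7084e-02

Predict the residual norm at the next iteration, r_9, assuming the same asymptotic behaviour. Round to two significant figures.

7.8e-3

First estimate the order: p ≈ ln(r_8/r_7) / ln(r_7/r_6) = ln(1.7084e-02/2.9551e-02)/ln(2.9551e-02/4.3451e-02) = ln(0.578119)/ln(0.680099) ≈ 1.4214.
Then r_9 ≈ r_8·(r_8/r_7)^p = 1.7084e-02·(0.578119)^1.4214 = 1.7084e-02·0.458914 ≈ 0.00784.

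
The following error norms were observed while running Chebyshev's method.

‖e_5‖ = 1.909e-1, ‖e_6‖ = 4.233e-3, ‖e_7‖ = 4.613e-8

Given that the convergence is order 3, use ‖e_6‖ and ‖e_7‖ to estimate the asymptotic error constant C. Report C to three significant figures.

C ≈ ‖e_7‖ / ‖e_6‖^3
  = 4.613e-8 / (4.233e-3)^3
  = 4.613e-8 / 7.58481e-08 ≈ 0.60819

0.608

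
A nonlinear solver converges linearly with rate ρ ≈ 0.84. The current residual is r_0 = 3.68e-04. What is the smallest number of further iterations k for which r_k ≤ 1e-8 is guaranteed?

61

After k steps, r_k ≈ 3.68e-04·0.84^k.
Need 0.84^k ≤ 1e-8/3.68e-04 = 2.71739e-05.
k ≥ ln(2.71739e-05)/ln(0.84) = -10.5133/-0.17435 = 60.300.
Smallest integer k = 61.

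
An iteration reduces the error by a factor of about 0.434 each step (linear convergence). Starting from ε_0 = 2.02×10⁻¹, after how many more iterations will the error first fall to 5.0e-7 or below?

After k steps, ε_k ≈ 2.02×10⁻¹·0.434^k.
Need 0.434^k ≤ 5.0e-7/2.02×10⁻¹ = 2.47525e-06.
k ≥ ln(2.47525e-06)/ln(0.434) = -12.9092/-0.83471 = 15.465.
Smallest integer k = 16.

16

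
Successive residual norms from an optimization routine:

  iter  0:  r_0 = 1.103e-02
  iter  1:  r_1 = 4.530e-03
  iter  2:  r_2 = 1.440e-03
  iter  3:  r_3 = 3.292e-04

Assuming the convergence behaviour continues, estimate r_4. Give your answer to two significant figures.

4.9e-5

First estimate the order: p ≈ ln(r_3/r_2) / ln(r_2/r_1) = ln(3.292e-04/1.440e-03)/ln(1.440e-03/4.530e-03) = ln(0.228611)/ln(0.317881) ≈ 1.2876.
Then r_4 ≈ r_3·(r_3/r_2)^p = 3.292e-04·(0.228611)^1.2876 = 3.292e-04·0.149546 ≈ 4.923e-05.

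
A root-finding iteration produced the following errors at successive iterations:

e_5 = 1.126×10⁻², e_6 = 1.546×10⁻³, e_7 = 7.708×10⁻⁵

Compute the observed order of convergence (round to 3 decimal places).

p ≈ ln(e_7/e_6) / ln(e_6/e_5)
  = ln(7.708×10⁻⁵/1.546×10⁻³) / ln(1.546×10⁻³/1.126×10⁻²)
  = ln(0.0498577) / ln(0.1373)
  = -2.998582 / -1.985587 ≈ 1.510174

1.510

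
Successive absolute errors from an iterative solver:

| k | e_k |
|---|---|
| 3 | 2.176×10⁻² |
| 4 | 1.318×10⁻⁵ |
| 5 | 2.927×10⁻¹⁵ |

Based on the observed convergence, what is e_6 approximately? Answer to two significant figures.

First estimate the order: p ≈ ln(e_5/e_4) / ln(e_4/e_3) = ln(2.927×10⁻¹⁵/1.318×10⁻⁵)/ln(1.318×10⁻⁵/2.176×10⁻²) = ln(2.22079e-10)/ln(0.000605699) ≈ 3.0001.
Then e_6 ≈ e_5·(e_5/e_4)^p = 2.927×10⁻¹⁵·(2.22079e-10)^3.0001 = 2.927×10⁻¹⁵·1.09284e-29 ≈ 3.199e-44.

3.2e-44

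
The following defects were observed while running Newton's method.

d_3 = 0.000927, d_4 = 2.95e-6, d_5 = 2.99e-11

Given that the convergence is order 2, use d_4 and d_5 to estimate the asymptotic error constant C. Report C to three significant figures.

C ≈ d_5 / d_4^2
  = 2.99e-11 / (2.95e-6)^2
  = 2.99e-11 / 8.7025e-12 ≈ 3.4358

3.44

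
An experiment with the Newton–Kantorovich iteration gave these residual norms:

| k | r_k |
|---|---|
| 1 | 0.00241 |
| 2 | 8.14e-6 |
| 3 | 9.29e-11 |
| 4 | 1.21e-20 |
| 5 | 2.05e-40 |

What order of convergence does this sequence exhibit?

2

Consecutive ratios: r_5/r_4 = 2.05e-40/1.21e-20 = 1.69421e-20, r_4/r_3 = 1.21e-20/9.29e-11 = 1.30248e-10.
p ≈ ln(1.69421e-20)/ln(1.30248e-10) = -45.5245/-22.7616 ≈ 2.00.
So the convergence is quadratic (order 2).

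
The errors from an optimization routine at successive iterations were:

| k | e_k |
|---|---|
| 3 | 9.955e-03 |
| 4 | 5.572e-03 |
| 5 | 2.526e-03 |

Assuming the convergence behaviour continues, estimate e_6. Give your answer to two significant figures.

First estimate the order: p ≈ ln(e_5/e_4) / ln(e_4/e_3) = ln(2.526e-03/5.572e-03)/ln(5.572e-03/9.955e-03) = ln(0.453338)/ln(0.559719) ≈ 1.3632.
Then e_6 ≈ e_5·(e_5/e_4)^p = 2.526e-03·(0.453338)^1.3632 = 2.526e-03·0.340122 ≈ 0.0008591.

8.6e-4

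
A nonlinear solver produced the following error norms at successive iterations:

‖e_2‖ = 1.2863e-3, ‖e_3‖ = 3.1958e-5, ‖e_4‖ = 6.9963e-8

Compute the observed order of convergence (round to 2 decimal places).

p ≈ ln(‖e_4‖/‖e_3‖) / ln(‖e_3‖/‖e_2‖)
  = ln(6.9963e-8/3.1958e-5) / ln(3.1958e-5/1.2863e-3)
  = ln(0.00218922) / ln(0.0248449)
  = -6.12421 / -3.69510 ≈ 1.65739

1.66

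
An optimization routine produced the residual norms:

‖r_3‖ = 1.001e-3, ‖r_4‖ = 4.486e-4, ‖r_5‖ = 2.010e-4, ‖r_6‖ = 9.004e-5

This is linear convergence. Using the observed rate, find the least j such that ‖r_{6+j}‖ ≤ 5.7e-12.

21

Rate ρ ≈ ‖r_6‖/‖r_5‖ = 9.004e-5/2.010e-4 = 0.4480.
After j more steps, ‖r_{6+j}‖ ≈ 9.004e-5·ρ^j; need ρ^j ≤ 5.7e-12/9.004e-5 = 6.33052e-08.
j ≥ ln(6.33052e-08)/ln(0.4480) = -16.5753/-0.80296 = 20.643.
So 21 more iterations are needed.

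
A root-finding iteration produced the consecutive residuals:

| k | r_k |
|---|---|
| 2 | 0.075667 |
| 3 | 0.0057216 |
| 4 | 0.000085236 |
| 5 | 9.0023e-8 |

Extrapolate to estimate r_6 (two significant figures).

First estimate the order: p ≈ ln(r_5/r_4) / ln(r_4/r_3) = ln(9.0023e-8/0.000085236)/ln(0.000085236/0.0057216) = ln(0.00105616)/ln(0.0148972) ≈ 1.6291.
Then r_6 ≈ r_5·(r_5/r_4)^p = 9.0023e-8·(0.00105616)^1.6291 = 9.0023e-8·1.41696e-05 ≈ 1.276e-12.

1.3e-12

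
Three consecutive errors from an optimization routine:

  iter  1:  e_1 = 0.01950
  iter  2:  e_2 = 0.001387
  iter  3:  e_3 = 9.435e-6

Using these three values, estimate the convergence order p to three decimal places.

1.888

p ≈ ln(e_3/e_2) / ln(e_2/e_1)
  = ln(9.435e-6/0.001387) / ln(0.001387/0.01950)
  = ln(0.00680245) / ln(0.0711282)
  = -4.990472 / -2.643271 ≈ 1.887991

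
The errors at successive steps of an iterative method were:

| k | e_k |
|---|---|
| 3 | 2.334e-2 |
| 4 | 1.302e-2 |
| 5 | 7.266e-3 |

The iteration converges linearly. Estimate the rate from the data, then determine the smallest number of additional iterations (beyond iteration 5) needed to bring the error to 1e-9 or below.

Rate ρ ≈ e_5/e_4 = 7.266e-3/1.302e-2 = 0.5581.
After j more steps, e_{5+j} ≈ 7.266e-3·ρ^j; need ρ^j ≤ 1e-9/7.266e-3 = 1.37627e-07.
j ≥ ln(1.37627e-07)/ln(0.5581) = -15.7987/-0.58322 = 27.089.
So 28 more iterations are needed.

28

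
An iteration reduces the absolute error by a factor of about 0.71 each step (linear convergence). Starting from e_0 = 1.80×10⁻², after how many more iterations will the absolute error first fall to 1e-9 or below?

49

After k steps, e_k ≈ 1.80×10⁻²·0.71^k.
Need 0.71^k ≤ 1e-9/1.80×10⁻² = 5.55556e-08.
k ≥ ln(5.55556e-08)/ln(0.71) = -16.7059/-0.34249 = 48.778.
Smallest integer k = 49.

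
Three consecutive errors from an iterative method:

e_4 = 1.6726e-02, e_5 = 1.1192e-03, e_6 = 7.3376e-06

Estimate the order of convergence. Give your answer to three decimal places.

p ≈ ln(e_6/e_5) / ln(e_5/e_4)
  = ln(7.3376e-06/1.1192e-03) / ln(1.1192e-03/1.6726e-02)
  = ln(0.00655611) / ln(0.0669138)
  = -5.027358 / -2.704350 ≈ 1.858989

1.859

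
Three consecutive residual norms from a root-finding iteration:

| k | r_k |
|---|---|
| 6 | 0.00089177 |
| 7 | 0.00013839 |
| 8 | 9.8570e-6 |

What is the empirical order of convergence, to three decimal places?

p ≈ ln(r_8/r_7) / ln(r_7/r_6)
  = ln(9.8570e-6/0.00013839) / ln(0.00013839/0.00089177)
  = ln(0.0712262) / ln(0.155186)
  = -2.641895 / -1.863131 ≈ 1.417987

1.418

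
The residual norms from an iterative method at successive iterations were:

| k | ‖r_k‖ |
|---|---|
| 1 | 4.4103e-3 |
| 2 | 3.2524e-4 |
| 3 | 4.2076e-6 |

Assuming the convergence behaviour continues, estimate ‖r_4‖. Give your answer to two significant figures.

First estimate the order: p ≈ ln(‖r_3‖/‖r_2‖) / ln(‖r_2‖/‖r_1‖) = ln(4.2076e-6/3.2524e-4)/ln(3.2524e-4/4.4103e-3) = ln(0.0129369)/ln(0.0737456) ≈ 1.6676.
Then ‖r_4‖ ≈ ‖r_3‖·(‖r_3‖/‖r_2‖)^p = 4.2076e-6·(0.0129369)^1.6676 = 4.2076e-6·0.000710049 ≈ 2.988e-09.

3.0e-9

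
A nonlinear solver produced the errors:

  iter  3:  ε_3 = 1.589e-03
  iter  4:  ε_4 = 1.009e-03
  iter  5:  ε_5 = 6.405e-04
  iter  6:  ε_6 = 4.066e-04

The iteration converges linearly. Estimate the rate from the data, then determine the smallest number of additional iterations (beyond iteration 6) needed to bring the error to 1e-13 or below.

49

Rate ρ ≈ ε_6/ε_5 = 4.066e-04/6.405e-04 = 0.6348.
After j more steps, ε_{6+j} ≈ 4.066e-04·ρ^j; need ρ^j ≤ 1e-13/4.066e-04 = 2.45942e-10.
j ≥ ln(2.45942e-10)/ln(0.6348) = -22.1259/-0.45445 = 48.687.
So 49 more iterations are needed.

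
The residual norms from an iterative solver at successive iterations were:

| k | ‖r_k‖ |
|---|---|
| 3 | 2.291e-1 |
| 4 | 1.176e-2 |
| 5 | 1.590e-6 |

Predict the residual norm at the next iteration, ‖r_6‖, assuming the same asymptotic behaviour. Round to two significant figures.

3.9e-18

First estimate the order: p ≈ ln(‖r_5‖/‖r_4‖) / ln(‖r_4‖/‖r_3‖) = ln(1.590e-6/1.176e-2)/ln(1.176e-2/2.291e-1) = ln(0.000135204)/ln(0.0513313) ≈ 3.0001.
Then ‖r_6‖ ≈ ‖r_5‖·(‖r_5‖/‖r_4‖)^p = 1.590e-6·(0.000135204)^3.0001 = 1.590e-6·2.46934e-12 ≈ 3.926e-18.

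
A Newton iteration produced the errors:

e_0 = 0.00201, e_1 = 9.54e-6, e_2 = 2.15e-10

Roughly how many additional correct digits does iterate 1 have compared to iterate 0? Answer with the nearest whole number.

Digits gained ≈ log₁₀(e_0/e_1) = log₁₀(0.00201/9.54e-6) = log₁₀(210.692) ≈ 2.324.

2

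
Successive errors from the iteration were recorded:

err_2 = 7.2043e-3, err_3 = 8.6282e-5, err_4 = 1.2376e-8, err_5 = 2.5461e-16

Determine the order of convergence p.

Consecutive ratios: err_5/err_4 = 2.5461e-16/1.2376e-8 = 2.05729e-08, err_4/err_3 = 1.2376e-8/8.6282e-5 = 0.000143437.
p ≈ ln(2.05729e-08)/ln(0.000143437) = -17.6993/-8.8496 ≈ 2.00.
So the convergence is quadratic (order 2).

2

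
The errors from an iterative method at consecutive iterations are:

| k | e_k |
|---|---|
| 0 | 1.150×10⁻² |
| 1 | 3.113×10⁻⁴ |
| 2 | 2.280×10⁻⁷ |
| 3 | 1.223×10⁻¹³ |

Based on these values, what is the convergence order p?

2

Consecutive ratios: e_3/e_2 = 1.223×10⁻¹³/2.280×10⁻⁷ = 5.36404e-07, e_2/e_1 = 2.280×10⁻⁷/3.113×10⁻⁴ = 0.000732412.
p ≈ ln(5.36404e-07)/ln(0.000732412) = -14.4384/-7.2192 ≈ 2.00.
So the convergence is quadratic (order 2).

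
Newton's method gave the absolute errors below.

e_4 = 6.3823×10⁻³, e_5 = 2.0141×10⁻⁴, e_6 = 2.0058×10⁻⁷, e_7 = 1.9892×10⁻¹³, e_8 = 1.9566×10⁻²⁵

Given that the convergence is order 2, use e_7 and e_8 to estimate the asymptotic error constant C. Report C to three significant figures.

4.94

C ≈ e_8 / e_7^2
  = 1.9566×10⁻²⁵ / (1.9892×10⁻¹³)^2
  = 1.9566×10⁻²⁵ / 3.95692e-26 ≈ 4.9448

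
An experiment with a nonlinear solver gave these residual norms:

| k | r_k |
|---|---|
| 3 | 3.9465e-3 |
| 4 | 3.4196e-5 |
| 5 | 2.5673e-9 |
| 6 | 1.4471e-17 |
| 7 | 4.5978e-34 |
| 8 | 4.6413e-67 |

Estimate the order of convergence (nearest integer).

2

Consecutive ratios: r_8/r_7 = 4.6413e-67/4.5978e-34 = 1.00946e-33, r_7/r_6 = 4.5978e-34/1.4471e-17 = 3.17725e-17.
p ≈ ln(1.00946e-33)/ln(3.17725e-17) = -75.9759/-37.9879 ≈ 2.00.
So the convergence is quadratic (order 2).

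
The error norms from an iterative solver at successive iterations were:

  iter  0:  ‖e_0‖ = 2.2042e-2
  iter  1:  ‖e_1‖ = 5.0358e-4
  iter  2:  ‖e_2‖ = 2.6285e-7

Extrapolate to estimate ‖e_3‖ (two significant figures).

7.2e-14

First estimate the order: p ≈ ln(‖e_2‖/‖e_1‖) / ln(‖e_1‖/‖e_0‖) = ln(2.6285e-7/5.0358e-4)/ln(5.0358e-4/2.2042e-2) = ln(0.000521963)/ln(0.0228464) ≈ 2.0000.
Then ‖e_3‖ ≈ ‖e_2‖·(‖e_2‖/‖e_1‖)^p = 2.6285e-7·(0.000521963)^2.0000 = 2.6285e-7·2.72445e-07 ≈ 7.161e-14.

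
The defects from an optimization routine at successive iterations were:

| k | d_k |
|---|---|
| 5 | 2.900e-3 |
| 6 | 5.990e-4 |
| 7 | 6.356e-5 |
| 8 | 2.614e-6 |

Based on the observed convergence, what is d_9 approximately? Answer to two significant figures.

2.8e-8

First estimate the order: p ≈ ln(d_8/d_7) / ln(d_7/d_6) = ln(2.614e-6/6.356e-5)/ln(6.356e-5/5.990e-4) = ln(0.0411265)/ln(0.10611) ≈ 1.4225.
Then d_9 ≈ d_8·(d_8/d_7)^p = 2.614e-6·(0.0411265)^1.4225 = 2.614e-6·0.0106804 ≈ 2.792e-08.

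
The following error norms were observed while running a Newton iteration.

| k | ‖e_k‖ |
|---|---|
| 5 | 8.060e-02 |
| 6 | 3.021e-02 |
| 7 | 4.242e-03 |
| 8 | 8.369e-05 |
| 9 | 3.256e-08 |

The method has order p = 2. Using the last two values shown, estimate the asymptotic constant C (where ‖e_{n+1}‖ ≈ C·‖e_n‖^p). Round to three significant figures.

4.65

C ≈ ‖e_9‖ / ‖e_8‖^2
  = 3.256e-08 / (8.369e-05)^2
  = 3.256e-08 / 7.00402e-09 ≈ 4.6488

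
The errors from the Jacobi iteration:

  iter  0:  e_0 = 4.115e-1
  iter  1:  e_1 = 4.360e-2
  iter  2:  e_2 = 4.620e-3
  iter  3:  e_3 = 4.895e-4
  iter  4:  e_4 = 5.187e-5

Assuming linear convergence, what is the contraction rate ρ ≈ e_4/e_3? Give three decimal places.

0.106

ρ ≈ e_4/e_3 = 5.187e-5/4.895e-4 = 0.10597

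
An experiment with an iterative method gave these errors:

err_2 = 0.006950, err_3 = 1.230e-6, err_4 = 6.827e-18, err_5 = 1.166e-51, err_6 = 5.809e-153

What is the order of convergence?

3

Consecutive ratios: err_6/err_5 = 5.809e-153/1.166e-51 = 4.98199e-102, err_5/err_4 = 1.166e-51/6.827e-18 = 1.70792e-34.
p ≈ ln(4.98199e-102)/ln(1.70792e-34) = -233.2579/-77.7526 ≈ 3.00.
So the convergence is cubic (order 3).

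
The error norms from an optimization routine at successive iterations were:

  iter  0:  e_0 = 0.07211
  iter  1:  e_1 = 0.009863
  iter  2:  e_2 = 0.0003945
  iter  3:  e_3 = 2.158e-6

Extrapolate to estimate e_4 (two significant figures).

4.7e-10

First estimate the order: p ≈ ln(e_3/e_2) / ln(e_2/e_1) = ln(2.158e-6/0.0003945)/ln(0.0003945/0.009863) = ln(0.00547022)/ln(0.039998) ≈ 1.6181.
Then e_4 ≈ e_3·(e_3/e_2)^p = 2.158e-6·(0.00547022)^1.6181 = 2.158e-6·0.000218708 ≈ 4.72e-10.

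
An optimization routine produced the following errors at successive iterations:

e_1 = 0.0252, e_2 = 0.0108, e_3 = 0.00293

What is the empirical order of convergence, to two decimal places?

p ≈ ln(e_3/e_2) / ln(e_2/e_1)
  = ln(0.00293/0.0108) / ln(0.0108/0.0252)
  = ln(0.271296) / ln(0.428571)
  = -1.30454 / -0.84730 ≈ 1.53964

1.54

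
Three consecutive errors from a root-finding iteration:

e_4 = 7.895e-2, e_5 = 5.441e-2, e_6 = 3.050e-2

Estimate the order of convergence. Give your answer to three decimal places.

p ≈ ln(e_6/e_5) / ln(e_5/e_4)
  = ln(3.050e-2/5.441e-2) / ln(5.441e-2/7.895e-2)
  = ln(0.560559) / ln(0.68917)
  = -0.578821 / -0.372267 ≈ 1.554854

1.555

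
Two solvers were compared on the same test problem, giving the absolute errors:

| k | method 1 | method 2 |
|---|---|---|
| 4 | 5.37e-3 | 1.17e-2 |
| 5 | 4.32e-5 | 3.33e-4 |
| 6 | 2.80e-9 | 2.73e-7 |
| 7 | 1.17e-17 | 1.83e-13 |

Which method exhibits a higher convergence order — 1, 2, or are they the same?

Method 1: p ≈ ln(1.17e-17/2.80e-9)/ln(2.80e-9/4.32e-5) ≈ 2.00.
Method 2: p ≈ ln(1.83e-13/2.73e-7)/ln(2.73e-7/3.33e-4) ≈ 2.00.
Both orders ≈ 2.0 — effectively the same.

same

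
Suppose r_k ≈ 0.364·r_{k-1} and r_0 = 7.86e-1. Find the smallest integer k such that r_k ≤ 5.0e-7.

After k steps, r_k ≈ 7.86e-1·0.364^k.
Need 0.364^k ≤ 5.0e-7/7.86e-1 = 6.36132e-07.
k ≥ ln(6.36132e-07)/ln(0.364) = -14.2679/-1.01060 = 14.118.
Smallest integer k = 15.

15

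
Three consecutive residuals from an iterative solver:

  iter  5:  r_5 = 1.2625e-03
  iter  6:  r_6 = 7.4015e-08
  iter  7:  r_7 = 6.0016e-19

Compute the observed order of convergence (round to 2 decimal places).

p ≈ ln(r_7/r_6) / ln(r_6/r_5)
  = ln(6.0016e-19/7.4015e-08) / ln(7.4015e-08/1.2625e-03)
  = ln(8.10863e-12) / ln(5.86257e-05)
  = -25.53809 / -9.74434 ≈ 2.62081

2.62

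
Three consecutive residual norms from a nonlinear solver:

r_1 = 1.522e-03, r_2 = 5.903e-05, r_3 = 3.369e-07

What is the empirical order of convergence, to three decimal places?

1.590

p ≈ ln(r_3/r_2) / ln(r_2/r_1)
  = ln(3.369e-07/5.903e-05) / ln(5.903e-05/1.522e-03)
  = ln(0.00570727) / ln(0.0387845)
  = -5.166014 / -3.249735 ≈ 1.589672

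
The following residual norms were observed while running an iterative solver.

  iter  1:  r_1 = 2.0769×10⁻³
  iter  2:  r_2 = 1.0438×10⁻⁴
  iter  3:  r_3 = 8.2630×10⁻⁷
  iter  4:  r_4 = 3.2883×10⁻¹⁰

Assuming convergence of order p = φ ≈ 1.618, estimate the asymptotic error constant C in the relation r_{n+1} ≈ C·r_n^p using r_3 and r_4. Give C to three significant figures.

2.29

C ≈ r_4 / r_3^1.618
  = 3.2883×10⁻¹⁰ / (8.2630×10⁻⁷)^1.618
  = 3.2883×10⁻¹⁰ / 1.43856e-10 ≈ 2.2858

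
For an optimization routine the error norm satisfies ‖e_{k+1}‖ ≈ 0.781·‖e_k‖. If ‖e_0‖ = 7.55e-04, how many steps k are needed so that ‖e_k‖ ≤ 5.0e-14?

After k steps, ‖e_k‖ ≈ 7.55e-04·0.781^k.
Need 0.781^k ≤ 5.0e-14/7.55e-04 = 6.62252e-11.
k ≥ ln(6.62252e-11)/ln(0.781) = -23.4380/-0.24718 = 94.822.
Smallest integer k = 95.

95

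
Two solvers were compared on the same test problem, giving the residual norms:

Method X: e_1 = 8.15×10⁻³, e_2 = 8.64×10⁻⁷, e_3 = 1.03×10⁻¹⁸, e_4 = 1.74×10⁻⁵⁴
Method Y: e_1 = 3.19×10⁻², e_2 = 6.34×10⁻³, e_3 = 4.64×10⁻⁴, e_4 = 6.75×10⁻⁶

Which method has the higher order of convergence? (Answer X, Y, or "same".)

X

Method X: p ≈ ln(1.74×10⁻⁵⁴/1.03×10⁻¹⁸)/ln(1.03×10⁻¹⁸/8.64×10⁻⁷) ≈ 3.00.
Method Y: p ≈ ln(6.75×10⁻⁶/4.64×10⁻⁴)/ln(4.64×10⁻⁴/6.34×10⁻³) ≈ 1.62.
Method X has the higher order (≈3.0 vs ≈1.6).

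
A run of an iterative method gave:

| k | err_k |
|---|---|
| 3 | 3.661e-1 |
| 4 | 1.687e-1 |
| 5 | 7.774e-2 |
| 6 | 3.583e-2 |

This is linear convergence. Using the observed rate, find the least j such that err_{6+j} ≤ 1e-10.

Rate ρ ≈ err_6/err_5 = 3.583e-2/7.774e-2 = 0.4609.
After j more steps, err_{6+j} ≈ 3.583e-2·ρ^j; need ρ^j ≤ 1e-10/3.583e-2 = 2.79096e-09.
j ≥ ln(2.79096e-09)/ln(0.4609) = -19.6969/-0.77457 = 25.429.
So 26 more iterations are needed.

26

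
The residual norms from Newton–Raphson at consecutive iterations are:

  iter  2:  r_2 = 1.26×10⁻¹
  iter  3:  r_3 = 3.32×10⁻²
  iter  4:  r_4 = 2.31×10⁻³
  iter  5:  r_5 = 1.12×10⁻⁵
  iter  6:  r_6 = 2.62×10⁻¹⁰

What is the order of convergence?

Consecutive ratios: r_6/r_5 = 2.62×10⁻¹⁰/1.12×10⁻⁵ = 2.33929e-05, r_5/r_4 = 1.12×10⁻⁵/2.31×10⁻³ = 0.00484848.
p ≈ ln(2.33929e-05)/ln(0.00484848) = -10.6631/-5.3291 ≈ 2.00.
So the convergence is quadratic (order 2).

2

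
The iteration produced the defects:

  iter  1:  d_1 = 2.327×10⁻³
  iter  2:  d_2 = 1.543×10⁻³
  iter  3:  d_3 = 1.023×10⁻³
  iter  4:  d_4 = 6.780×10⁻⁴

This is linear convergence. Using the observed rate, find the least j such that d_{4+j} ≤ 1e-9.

Rate ρ ≈ d_4/d_3 = 6.780×10⁻⁴/1.023×10⁻³ = 0.6628.
After j more steps, d_{4+j} ≈ 6.780×10⁻⁴·ρ^j; need ρ^j ≤ 1e-9/6.780×10⁻⁴ = 1.47493e-06.
j ≥ ln(1.47493e-06)/ln(0.6628) = -13.4269/-0.41128 = 32.647.
So 33 more iterations are needed.

33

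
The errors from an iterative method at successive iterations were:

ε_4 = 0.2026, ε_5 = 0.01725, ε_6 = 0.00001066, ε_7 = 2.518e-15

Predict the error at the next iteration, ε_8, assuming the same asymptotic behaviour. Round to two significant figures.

First estimate the order: p ≈ ln(ε_7/ε_6) / ln(ε_6/ε_5) = ln(2.518e-15/0.00001066)/ln(0.00001066/0.01725) = ln(2.3621e-10)/ln(0.000617971) ≈ 2.9999.
Then ε_8 ≈ ε_7·(ε_7/ε_6)^p = 2.518e-15·(2.3621e-10)^2.9999 = 2.518e-15·1.32086e-29 ≈ 3.326e-44.

3.3e-44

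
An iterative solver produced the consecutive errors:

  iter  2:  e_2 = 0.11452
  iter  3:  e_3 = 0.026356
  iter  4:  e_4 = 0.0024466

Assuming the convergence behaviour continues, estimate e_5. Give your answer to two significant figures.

5.2e-5

First estimate the order: p ≈ ln(e_4/e_3) / ln(e_3/e_2) = ln(0.0024466/0.026356)/ln(0.026356/0.11452) = ln(0.092829)/ln(0.230143) ≈ 1.6180.
Then e_5 ≈ e_4·(e_4/e_3)^p = 0.0024466·(0.092829)^1.6180 = 0.0024466·0.0213655 ≈ 5.227e-05.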